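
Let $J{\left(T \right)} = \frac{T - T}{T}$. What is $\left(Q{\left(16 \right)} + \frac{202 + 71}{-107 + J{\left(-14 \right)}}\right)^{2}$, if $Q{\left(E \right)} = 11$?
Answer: $\frac{817216}{11449} \approx 71.379$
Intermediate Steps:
$J{\left(T \right)} = 0$ ($J{\left(T \right)} = \frac{0}{T} = 0$)
$\left(Q{\left(16 \right)} + \frac{202 + 71}{-107 + J{\left(-14 \right)}}\right)^{2} = \left(11 + \frac{202 + 71}{-107 + 0}\right)^{2} = \left(11 + \frac{273}{-107}\right)^{2} = \left(11 + 273 \left(- \frac{1}{107}\right)\right)^{2} = \left(11 - \frac{273}{107}\right)^{2} = \left(\frac{904}{107}\right)^{2} = \frac{817216}{11449}$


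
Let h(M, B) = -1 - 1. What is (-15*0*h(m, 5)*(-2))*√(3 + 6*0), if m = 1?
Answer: 0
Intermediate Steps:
h(M, B) = -2
(-15*0*h(m, 5)*(-2))*√(3 + 6*0) = (-15*0*(-2)*(-2))*√(3 + 6*0) = (-0*(-2))*√(3 + 0) = (-15*0)*√3 = 0*√3 = 0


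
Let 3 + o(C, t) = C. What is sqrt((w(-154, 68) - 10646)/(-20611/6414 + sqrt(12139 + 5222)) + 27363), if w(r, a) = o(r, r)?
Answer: sqrt(-633269235 + 526518846*sqrt(1929))/sqrt(-20611 + 19242*sqrt(1929)) ≈ 165.16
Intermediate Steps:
o(C, t) = -3 + C
w(r, a) = -3 + r
sqrt((w(-154, 68) - 10646)/(-20611/6414 + sqrt(12139 + 5222)) + 27363) = sqrt(((-3 - 154) - 10646)/(-20611/6414 + sqrt(12139 + 5222)) + 27363) = sqrt((-157 - 10646)/(-20611*1/6414 + sqrt(17361)) + 27363) = sqrt(-10803/(-20611/6414 + 3*sqrt(1929)) + 27363) = sqrt(27363 - 10803/(-20611/6414 + 3*sqrt(1929)))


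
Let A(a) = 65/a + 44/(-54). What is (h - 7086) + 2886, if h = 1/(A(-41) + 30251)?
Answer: -140637838893/33485200 ≈ -4200.0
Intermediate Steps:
A(a) = -22/27 + 65/a (A(a) = 65/a + 44*(-1/54) = 65/a - 22/27 = -22/27 + 65/a)
h = 1107/33485200 (h = 1/((-22/27 + 65/(-41)) + 30251) = 1/((-22/27 + 65*(-1/41)) + 30251) = 1/((-22/27 - 65/41) + 30251) = 1/(-2657/1107 + 30251) = 1/(33485200/1107) = 1107/33485200 ≈ 3.3059e-5)
(h - 7086) + 2886 = (1107/33485200 - 7086) + 2886 = -237276126093/33485200 + 2886 = -140637838893/33485200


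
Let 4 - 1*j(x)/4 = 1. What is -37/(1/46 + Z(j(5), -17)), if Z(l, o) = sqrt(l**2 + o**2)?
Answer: 1702/916227 - 78292*sqrt(433)/916227 ≈ -1.7763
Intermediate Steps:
j(x) = 12 (j(x) = 16 - 4*1 = 16 - 4 = 12)
-37/(1/46 + Z(j(5), -17)) = -37/(1/46 + sqrt(12**2 + (-17)**2)) = -37/(1/46 + sqrt(144 + 289)) = -37/(1/46 + sqrt(433))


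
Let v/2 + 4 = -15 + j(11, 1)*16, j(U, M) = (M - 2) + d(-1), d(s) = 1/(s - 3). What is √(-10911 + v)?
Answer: 3*I*√1221 ≈ 104.83*I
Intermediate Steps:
d(s) = 1/(-3 + s)
j(U, M) = -9/4 + M (j(U, M) = (M - 2) + 1/(-3 - 1) = (-2 + M) + 1/(-4) = (-2 + M) - ¼ = -9/4 + M)
v = -78 (v = -8 + 2*(-15 + (-9/4 + 1)*16) = -8 + 2*(-15 - 5/4*16) = -8 + 2*(-15 - 20) = -8 + 2*(-35) = -8 - 70 = -78)
√(-10911 + v) = √(-10911 - 78) = √(-10989) = 3*I*√1221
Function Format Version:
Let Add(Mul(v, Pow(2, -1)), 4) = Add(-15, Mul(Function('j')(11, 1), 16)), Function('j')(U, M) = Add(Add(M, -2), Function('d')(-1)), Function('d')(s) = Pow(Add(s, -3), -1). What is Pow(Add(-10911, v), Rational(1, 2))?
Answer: Mul(3, I, Pow(1221, Rational(1, 2))) ≈ Mul(104.83, I)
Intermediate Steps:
Function('d')(s) = Pow(Add(-3, s), -1)
Function('j')(U, M) = Add(Rational(-9, 4), M) (Function('j')(U, M) = Add(Add(M, -2), Pow(Add(-3, -1), -1)) = Add(Add(-2, M), Pow(-4, -1)) = Add(Add(-2, M), Rational(-1, 4)) = Add(Rational(-9, 4), M))
v = -78 (v = Add(-8, Mul(2, Add(-15, Mul(Add(Rational(-9, 4), 1), 16)))) = Add(-8, Mul(2, Add(-15, Mul(Rational(-5, 4), 16)))) = Add(-8, Mul(2, Add(-15, -20))) = Add(-8, Mul(2, -35)) = Add(-8, -70) = -78)
Pow(Add(-10911, v), Rational(1, 2)) = Pow(Add(-10911, -78), Rational(1, 2)) = Pow(-10989, Rational(1, 2)) = Mul(3, I, Pow(1221, Rational(1, 2)))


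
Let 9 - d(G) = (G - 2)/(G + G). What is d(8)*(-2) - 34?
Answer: -205/4 ≈ -51.250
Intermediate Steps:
d(G) = 9 - (-2 + G)/(2*G) (d(G) = 9 - (G - 2)/(G + G) = 9 - (-2 + G)/(2*G))
d(8)*(-2) - 34 = (17/2 + 1/8)*(-2) - 34 = (17/2 + ⅛)*(-2) - 34 = (69/8)*(-2) - 34 = -69/4 - 34 = -205/4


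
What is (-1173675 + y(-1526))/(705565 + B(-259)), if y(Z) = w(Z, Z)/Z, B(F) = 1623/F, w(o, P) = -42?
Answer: -8283504537/4979657152 ≈ -1.6635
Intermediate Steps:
y(Z) = -42/Z
(-1173675 + y(-1526))/(705565 + B(-259)) = (-1173675 - 42/(-1526))/(705565 + 1623/(-259)) = (-1173675 - 42*(-1/1526))/(705565 + 1623*(-1/259)) = (-1173675 + 3/109)/(705565 - 1623/259) = -127930572/(109*182739712/259) = -127930572/109*259/182739712 = -8283504537/4979657152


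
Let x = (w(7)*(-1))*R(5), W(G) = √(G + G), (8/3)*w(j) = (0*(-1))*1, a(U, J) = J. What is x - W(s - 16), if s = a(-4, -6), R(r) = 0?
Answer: -2*I*√11 ≈ -6.6332*I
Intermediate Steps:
s = -6
w(j) = 0 (w(j) = 3*((0*(-1))*1)/8 = 3*(0*1)/8 = (3/8)*0 = 0)
W(G) = √2*√G (W(G) = √(2*G) = √2*√G)
x = 0 (x = (0*(-1))*0 = 0*0 = 0)
x - W(s - 16) = 0 - √2*√(-6 - 16) = 0 - √2*√(-22) = 0 - √2*I*√22 = 0 - 2*I*√11 = -2*I*√11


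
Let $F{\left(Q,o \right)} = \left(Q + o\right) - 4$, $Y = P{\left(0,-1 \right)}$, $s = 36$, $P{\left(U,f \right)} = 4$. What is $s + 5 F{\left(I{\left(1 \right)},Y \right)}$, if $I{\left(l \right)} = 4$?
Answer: $56$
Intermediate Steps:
$Y = 4$
$F{\left(Q,o \right)} = -4 + Q + o$
$s + 5 F{\left(I{\left(1 \right)},Y \right)} = 36 + 5 \left(-4 + 4 + 4\right) = 36 + 5 \cdot 4 = 36 + 20 = 56$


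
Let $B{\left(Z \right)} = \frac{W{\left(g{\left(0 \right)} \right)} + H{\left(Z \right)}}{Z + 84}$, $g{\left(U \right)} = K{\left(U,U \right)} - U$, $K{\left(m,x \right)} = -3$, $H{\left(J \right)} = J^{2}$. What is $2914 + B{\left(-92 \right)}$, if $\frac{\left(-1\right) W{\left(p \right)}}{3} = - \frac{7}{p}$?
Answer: $\frac{14855}{8} \approx 1856.9$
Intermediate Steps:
$g{\left(U \right)} = -3 - U$
$W{\left(p \right)} = \frac{21}{p}$ ($W{\left(p \right)} = - 3 \left(- \frac{7}{p}\right) = \frac{21}{p}$)
$B{\left(Z \right)} = \frac{-7 + Z^{2}}{84 + Z}$ ($B{\left(Z \right)} = \frac{\frac{21}{-3 - 0} + Z^{2}}{Z + 84} = \frac{\frac{21}{-3 + 0} + Z^{2}}{84 + Z} = \frac{\frac{21}{-3} + Z^{2}}{84 + Z} = \frac{21 \left(- \frac{1}{3}\right) + Z^{2}}{84 + Z} = \frac{-7 + Z^{2}}{84 + Z}$)
$2914 + B{\left(-92 \right)} = 2914 + \frac{-7 + \left(-92\right)^{2}}{84 - 92} = 2914 + \frac{-7 + 8464}{-8} = 2914 - \frac{8457}{8} = \frac{14855}{8}$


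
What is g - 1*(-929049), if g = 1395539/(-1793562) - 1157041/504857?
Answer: 841243964510784101/905492330634 ≈ 9.2905e+5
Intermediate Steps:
g = -2779772402965/905492330634 (g = 1395539*(-1/1793562) - 1157041*1/504857 = -1395539/1793562 - 1157041/504857 = -2779772402965/905492330634 ≈ -3.0699)
g - 1*(-929049) = -2779772402965/905492330634 - 1*(-929049) = -2779772402965/905492330634 + 929049 = 841243964510784101/905492330634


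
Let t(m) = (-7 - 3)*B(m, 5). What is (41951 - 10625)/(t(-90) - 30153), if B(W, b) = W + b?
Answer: -31326/29303 ≈ -1.0690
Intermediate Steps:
t(m) = -50 - 10*m (t(m) = (-7 - 3)*(m + 5) = -10*(5 + m) = -50 - 10*m)
(41951 - 10625)/(t(-90) - 30153) = (41951 - 10625)/((-50 - 10*(-90)) - 30153) = 31326/((-50 + 900) - 30153) = 31326/(850 - 30153) = 31326/(-29303) = 31326*(-1/29303) = -31326/29303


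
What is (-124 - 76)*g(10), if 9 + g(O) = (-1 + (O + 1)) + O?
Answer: -2200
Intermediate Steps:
g(O) = -9 + 2*O (g(O) = -9 + ((-1 + (O + 1)) + O) = -9 + ((-1 + (1 + O)) + O) = -9 + (O + O) = -9 + 2*O)
(-124 - 76)*g(10) = (-124 - 76)*(-9 + 2*10) = -200*(-9 + 20) = -200*11 = -2200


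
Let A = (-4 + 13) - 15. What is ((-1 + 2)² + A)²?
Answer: 25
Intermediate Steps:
A = -6 (A = 9 - 15 = -6)
((-1 + 2)² + A)² = ((-1 + 2)² - 6)² = (1² - 6)² = (1 - 6)² = (-5)² = 25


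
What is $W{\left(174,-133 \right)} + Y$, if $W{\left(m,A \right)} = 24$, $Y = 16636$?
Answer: $16660$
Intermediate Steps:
$W{\left(174,-133 \right)} + Y = 24 + 16636 = 16660$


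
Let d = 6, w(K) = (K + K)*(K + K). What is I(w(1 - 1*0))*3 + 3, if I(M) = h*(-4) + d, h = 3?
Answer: -15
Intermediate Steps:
w(K) = 4*K² (w(K) = (2*K)*(2*K) = 4*K²)
I(M) = -6 (I(M) = 3*(-4) + 6 = -12 + 6 = -6)
I(w(1 - 1*0))*3 + 3 = -6*3 + 3 = -18 + 3 = -15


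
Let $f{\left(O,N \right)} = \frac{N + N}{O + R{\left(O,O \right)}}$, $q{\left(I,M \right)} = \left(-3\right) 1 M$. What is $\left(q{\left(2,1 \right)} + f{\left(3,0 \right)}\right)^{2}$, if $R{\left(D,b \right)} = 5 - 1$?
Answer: $9$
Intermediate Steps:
$R{\left(D,b \right)} = 4$
$q{\left(I,M \right)} = - 3 M$
$f{\left(O,N \right)} = \frac{2 N}{4 + O}$ ($f{\left(O,N \right)} = \frac{N + N}{O + 4} = \frac{2 N}{4 + O}$)
$\left(q{\left(2,1 \right)} + f{\left(3,0 \right)}\right)^{2} = \left(\left(-3\right) 1 + 2 \cdot 0 \frac{1}{4 + 3}\right)^{2} = \left(-3 + 2 \cdot 0 \cdot \frac{1}{7}\right)^{2} = \left(-3 + 0\right)^{2} = \left(-3\right)^{2} = 9$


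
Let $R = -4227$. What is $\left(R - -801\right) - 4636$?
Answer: $-8062$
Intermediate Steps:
$\left(R - -801\right) - 4636 = \left(-4227 - -801\right) - 4636 = \left(-4227 + 801\right) - 4636 = -3426 - 4636 = -8062$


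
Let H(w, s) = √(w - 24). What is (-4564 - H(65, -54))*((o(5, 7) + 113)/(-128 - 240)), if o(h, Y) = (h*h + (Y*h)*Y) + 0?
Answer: 437003/92 + 383*√41/368 ≈ 4756.7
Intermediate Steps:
o(h, Y) = h² + h*Y² (o(h, Y) = (h² + h*Y²) + 0 = h² + h*Y²)
H(w, s) = √(-24 + w)
(-4564 - H(65, -54))*((o(5, 7) + 113)/(-128 - 240)) = (-4564 - √(-24 + 65))*((5*(5 + 7²) + 113)/(-128 - 240)) = (-4564 - √41)*((5*(5 + 49) + 113)/(-368)) = (-4564 - √41)*((5*54 + 113)*(-1/368)) = (-4564 - √41)*((270 + 113)*(-1/368)) = (-4564 - √41)*(383*(-1/368)) = (-4564 - √41)*(-383/368) = 437003/92 + 383*√41/368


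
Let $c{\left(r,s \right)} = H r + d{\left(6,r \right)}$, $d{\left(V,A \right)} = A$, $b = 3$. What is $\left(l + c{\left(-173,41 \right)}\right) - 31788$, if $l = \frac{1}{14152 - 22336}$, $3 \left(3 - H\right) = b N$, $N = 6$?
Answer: $- \frac{257321329}{8184} \approx -31442.0$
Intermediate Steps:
$H = -3$ ($H = 3 - \frac{3 \cdot 6}{3} = 3 - 6 = -3$)
$c{\left(r,s \right)} = - 2 r$ ($c{\left(r,s \right)} = - 3 r + r = - 2 r$)
$l = - \frac{1}{8184}$ ($l = \frac{1}{-8184} = - \frac{1}{8184} \approx -0.00012219$)
$\left(l + c{\left(-173,41 \right)}\right) - 31788 = \left(- \frac{1}{8184} - -346\right) - 31788 = \left(- \frac{1}{8184} + 346\right) - 31788 = \frac{2831663}{8184} - 31788 = - \frac{257321329}{8184}$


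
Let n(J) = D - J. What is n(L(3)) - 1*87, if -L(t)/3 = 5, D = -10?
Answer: -82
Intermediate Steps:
L(t) = -15 (L(t) = -3*5 = -15)
n(J) = -10 - J
n(L(3)) - 1*87 = (-10 - 1*(-15)) - 1*87 = (-10 + 15) - 87 = 5 - 87 = -82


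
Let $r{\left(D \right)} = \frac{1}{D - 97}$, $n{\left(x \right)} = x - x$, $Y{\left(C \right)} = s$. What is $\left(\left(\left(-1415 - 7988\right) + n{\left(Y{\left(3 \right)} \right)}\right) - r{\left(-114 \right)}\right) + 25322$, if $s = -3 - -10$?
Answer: $\frac{3358910}{211} \approx 15919.0$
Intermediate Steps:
$s = 7$ ($s = -3 + 10 = 7$)
$Y{\left(C \right)} = 7$
$n{\left(x \right)} = 0$
$r{\left(D \right)} = \frac{1}{-97 + D}$
$\left(\left(\left(-1415 - 7988\right) + n{\left(Y{\left(3 \right)} \right)}\right) - r{\left(-114 \right)}\right) + 25322 = \left(\left(\left(-1415 - 7988\right) + 0\right) - \frac{1}{-97 - 114}\right) + 25322 = \left(\left(-9403 + 0\right) - \frac{1}{-211}\right) + 25322 = \left(-9403 - - \frac{1}{211}\right) + 25322 = \left(-9403 + \frac{1}{211}\right) + 25322 = - \frac{1984032}{211} + 25322 = \frac{3358910}{211}$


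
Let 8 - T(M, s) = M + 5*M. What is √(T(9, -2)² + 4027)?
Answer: √6143 ≈ 78.377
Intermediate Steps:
T(M, s) = 8 - 6*M (T(M, s) = 8 - (M + 5*M) = 8 - 6*M)
√(T(9, -2)² + 4027) = √((8 - 6*9)² + 4027) = √((8 - 54)² + 4027) = √((-46)² + 4027) = √(2116 + 4027) = √6143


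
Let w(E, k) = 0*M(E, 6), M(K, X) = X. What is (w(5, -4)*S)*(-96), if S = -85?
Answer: 0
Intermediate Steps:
w(E, k) = 0 (w(E, k) = 0*6 = 0)
(w(5, -4)*S)*(-96) = (0*(-85))*(-96) = 0*(-96) = 0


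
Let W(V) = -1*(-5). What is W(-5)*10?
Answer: 50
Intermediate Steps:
W(V) = 5
W(-5)*10 = 5*10 = 50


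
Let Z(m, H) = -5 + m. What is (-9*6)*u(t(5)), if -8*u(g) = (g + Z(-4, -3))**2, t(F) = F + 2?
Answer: 27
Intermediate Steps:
t(F) = 2 + F
u(g) = -(-9 + g)**2/8 (u(g) = -(g + (-5 - 4))**2/8 = -(g - 9)**2/8 = -(-9 + g)**2/8)
(-9*6)*u(t(5)) = (-9*6)*(-(-9 + (2 + 5))**2/8) = -(-27)*(-9 + 7)**2/4 = -(-27)*(-2)**2/4 = -(-27)*4/4 = -54*(-1/2) = 27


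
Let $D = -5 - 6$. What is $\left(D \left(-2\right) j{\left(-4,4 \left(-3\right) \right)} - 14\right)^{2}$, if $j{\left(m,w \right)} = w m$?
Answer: $1085764$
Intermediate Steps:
$D = -11$ ($D = -5 - 6 = -11$)
$j{\left(m,w \right)} = m w$
$\left(D \left(-2\right) j{\left(-4,4 \left(-3\right) \right)} - 14\right)^{2} = \left(\left(-11\right) \left(-2\right) \left(- 4 \cdot 4 \left(-3\right)\right) - 14\right)^{2} = \left(22 \left(\left(-4\right) \left(-12\right)\right) - 14\right)^{2} = \left(22 \cdot 48 - 14\right)^{2} = \left(1056 - 14\right)^{2} = 1042^{2} = 1085764$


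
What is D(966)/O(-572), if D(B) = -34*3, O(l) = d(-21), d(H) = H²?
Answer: -34/147 ≈ -0.23129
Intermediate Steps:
O(l) = 441 (O(l) = (-21)² = 441)
D(B) = -102
D(966)/O(-572) = -102/441 = -102*1/441 = -34/147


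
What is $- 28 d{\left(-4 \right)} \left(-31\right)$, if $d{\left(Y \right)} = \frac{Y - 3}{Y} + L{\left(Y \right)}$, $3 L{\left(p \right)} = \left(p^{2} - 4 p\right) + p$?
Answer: $\frac{28861}{3} \approx 9620.3$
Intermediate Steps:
$L{\left(p \right)} = - p + \frac{p^{2}}{3}$ ($L{\left(p \right)} = \frac{\left(p^{2} - 4 p\right) + p}{3} = \frac{p^{2} - 3 p}{3} = - p + \frac{p^{2}}{3}$)
$d{\left(Y \right)} = \frac{-3 + Y}{Y} + \frac{Y \left(-3 + Y\right)}{3}$ ($d{\left(Y \right)} = \frac{Y - 3}{Y} + \frac{Y \left(-3 + Y\right)}{3} = \frac{-3 + Y}{Y} + \frac{Y \left(-3 + Y\right)}{3}$)
$- 28 d{\left(-4 \right)} \left(-31\right) = - 28 \left(1 - -4 - \frac{3}{-4} + \frac{\left(-4\right)^{2}}{3}\right) \left(-31\right) = - 28 \left(1 + 4 - - \frac{3}{4} + \frac{1}{3} \cdot 16\right) \left(-31\right) = - 28 \left(1 + 4 + \frac{3}{4} + \frac{16}{3}\right) \left(-31\right) = \left(-28\right) \frac{133}{12} \left(-31\right) = \left(- \frac{931}{3}\right) \left(-31\right) = \frac{28861}{3}$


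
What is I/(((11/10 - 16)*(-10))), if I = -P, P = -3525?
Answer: 3525/149 ≈ 23.658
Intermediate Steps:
I = 3525 (I = -1*(-3525) = 3525)
I/(((11/10 - 16)*(-10))) = 3525/(((11/10 - 16)*(-10))) = 3525/((-149/10*(-10))) = 3525/149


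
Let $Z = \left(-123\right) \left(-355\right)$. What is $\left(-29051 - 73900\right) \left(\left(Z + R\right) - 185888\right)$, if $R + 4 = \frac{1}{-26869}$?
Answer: $\frac{393426964826064}{26869} \approx 1.4642 \cdot 10^{10}$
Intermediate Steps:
$R = - \frac{107477}{26869}$ ($R = -4 + \frac{1}{-26869} = -4 - \frac{1}{26869} = - \frac{107477}{26869} \approx -4.0$)
$Z = 43665$
$\left(-29051 - 73900\right) \left(\left(Z + R\right) - 185888\right) = \left(-29051 - 73900\right) \left(\left(43665 - \frac{107477}{26869}\right) - 185888\right) = - 102951 \left(\frac{1173127408}{26869} - 185888\right) = \left(-102951\right) \left(- \frac{3821497264}{26869}\right) = \frac{393426964826064}{26869}$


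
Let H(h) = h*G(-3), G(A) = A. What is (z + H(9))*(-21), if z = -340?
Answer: 7707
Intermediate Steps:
H(h) = -3*h (H(h) = h*(-3) = -3*h)
(z + H(9))*(-21) = (-340 - 3*9)*(-21) = (-340 - 27)*(-21) = -367*(-21) = 7707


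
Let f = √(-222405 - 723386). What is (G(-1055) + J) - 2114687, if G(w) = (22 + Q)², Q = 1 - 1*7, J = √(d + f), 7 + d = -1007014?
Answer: -2114431 + √(-1007021 + I*√945791) ≈ -2.1144e+6 + 1003.5*I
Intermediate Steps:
d = -1007021 (d = -7 - 1007014 = -1007021)
f = I*√945791 (f = √(-945791) = I*√945791 ≈ 972.52*I)
J = √(-1007021 + I*√945791) ≈ 0.485 + 1003.5*I
Q = -6 (Q = 1 - 7 = -6)
G(w) = 256 (G(w) = (22 - 6)² = 16² = 256)
(G(-1055) + J) - 2114687 = (256 + √(-1007021 + I*√945791)) - 2114687 = -2114431 + √(-1007021 + I*√945791)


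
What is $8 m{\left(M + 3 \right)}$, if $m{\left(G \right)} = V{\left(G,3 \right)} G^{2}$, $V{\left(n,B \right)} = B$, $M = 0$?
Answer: $216$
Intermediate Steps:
$m{\left(G \right)} = 3 G^{2}$
$8 m{\left(M + 3 \right)} = 8 \cdot 3 \left(0 + 3\right)^{2} = 8 \cdot 3 \cdot 3^{2} = 8 \cdot 3 \cdot 9 = 8 \cdot 27 = 216$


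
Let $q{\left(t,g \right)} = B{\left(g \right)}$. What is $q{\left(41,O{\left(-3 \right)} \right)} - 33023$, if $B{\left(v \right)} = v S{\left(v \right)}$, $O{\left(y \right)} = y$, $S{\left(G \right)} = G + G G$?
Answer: $-33041$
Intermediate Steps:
$S{\left(G \right)} = G + G^{2}$
$B{\left(v \right)} = v^{2} \left(1 + v\right)$ ($B{\left(v \right)} = v v \left(1 + v\right) = v^{2} \left(1 + v\right)$)
$q{\left(t,g \right)} = g^{2} \left(1 + g\right)$
$q{\left(41,O{\left(-3 \right)} \right)} - 33023 = \left(-3\right)^{2} \left(1 - 3\right) - 33023 = 9 \left(-2\right) - 33023 = -18 - 33023 = -33041$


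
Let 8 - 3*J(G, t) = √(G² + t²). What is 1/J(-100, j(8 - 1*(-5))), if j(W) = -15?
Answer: -8/3387 - 5*√409/3387 ≈ -0.032217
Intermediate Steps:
J(G, t) = 8/3 - √(G² + t²)/3
1/J(-100, j(8 - 1*(-5))) = 1/(8/3 - √((-100)² + (-15)²)/3) = 1/(8/3 - √(10000 + 225)/3) = 1/(8/3 - 5*√409/3)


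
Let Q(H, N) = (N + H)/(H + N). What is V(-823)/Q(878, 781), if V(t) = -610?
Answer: -610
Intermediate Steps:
Q(H, N) = 1 (Q(H, N) = (H + N)/(H + N) = 1)
V(-823)/Q(878, 781) = -610/1 = -610*1 = -610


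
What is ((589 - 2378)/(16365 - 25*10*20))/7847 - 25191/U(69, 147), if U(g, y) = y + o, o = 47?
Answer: -2246562822671/17301144070 ≈ -129.85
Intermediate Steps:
U(g, y) = 47 + y (U(g, y) = y + 47 = 47 + y)
((589 - 2378)/(16365 - 25*10*20))/7847 - 25191/U(69, 147) = ((589 - 2378)/(16365 - 25*10*20))/7847 - 25191/(47 + 147) = -1789/(16365 - 250*20)*(1/7847) - 25191/194 = -1789/(16365 - 5000)*(1/7847) - 25191*1/194 = -1789/11365*(1/7847) - 25191/194 = -1789*1/11365*(1/7847) - 25191/194 = -1789/11365*1/7847 - 25191/194 = -1789/89181155 - 25191/194 = -2246562822671/17301144070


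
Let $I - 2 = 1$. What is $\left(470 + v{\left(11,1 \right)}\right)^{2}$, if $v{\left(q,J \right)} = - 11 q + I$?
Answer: $123904$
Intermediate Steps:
$I = 3$ ($I = 2 + 1 = 3$)
$v{\left(q,J \right)} = 3 - 11 q$ ($v{\left(q,J \right)} = - 11 q + 3 = 3 - 11 q$)
$\left(470 + v{\left(11,1 \right)}\right)^{2} = \left(470 + \left(3 - 121\right)\right)^{2} = \left(470 - 118\right)^{2} = 352^{2} = 123904$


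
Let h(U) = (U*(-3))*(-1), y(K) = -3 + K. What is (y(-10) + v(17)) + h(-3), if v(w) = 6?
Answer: -16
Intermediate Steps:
h(U) = 3*U (h(U) = -3*U*(-1) = 3*U)
(y(-10) + v(17)) + h(-3) = ((-3 - 10) + 6) + 3*(-3) = (-13 + 6) - 9 = -7 - 9 = -16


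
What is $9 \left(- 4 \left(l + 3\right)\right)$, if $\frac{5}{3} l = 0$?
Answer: $-108$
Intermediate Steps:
$l = 0$ ($l = \frac{3}{5} \cdot 0 = 0$)
$9 \left(- 4 \left(l + 3\right)\right) = 9 \left(- 4 \left(0 + 3\right)\right) = 9 \left(\left(-4\right) 3\right) = 9 \left(-12\right) = -108$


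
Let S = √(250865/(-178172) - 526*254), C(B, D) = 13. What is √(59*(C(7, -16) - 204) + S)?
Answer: √(-89434338197524 + 801774*I*√13090551314159)/89086 ≈ 1.7214 + 106.17*I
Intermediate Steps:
S = 9*I*√13090551314159/89086 (S = √(250865*(-1/178172) - 133604) = √(-250865/178172 - 133604) = √(-23804742753/178172) = 9*I*√13090551314159/89086 ≈ 365.52*I)
√(59*(C(7, -16) - 204) + S) = √(59*(13 - 204) + 9*I*√13090551314159/89086) = √(59*(-191) + 9*I*√13090551314159/89086) = √(-11269 + 9*I*√13090551314159/89086)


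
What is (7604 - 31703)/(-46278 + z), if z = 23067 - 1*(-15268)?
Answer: 24099/7943 ≈ 3.0340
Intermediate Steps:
z = 38335 (z = 23067 + 15268 = 38335)
(7604 - 31703)/(-46278 + z) = (7604 - 31703)/(-46278 + 38335) = -24099/(-7943) = -24099*(-1/7943) = 24099/7943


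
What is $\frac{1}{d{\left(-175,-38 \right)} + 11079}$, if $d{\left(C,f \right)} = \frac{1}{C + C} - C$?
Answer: $\frac{350}{3938899} \approx 8.8857 \cdot 10^{-5}$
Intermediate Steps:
$d{\left(C,f \right)} = \frac{1}{2 C} - C$
$\frac{1}{d{\left(-175,-38 \right)} + 11079} = \frac{1}{\left(\frac{1}{2 \left(-175\right)} - -175\right) + 11079} = \frac{1}{\left(\frac{1}{2} \left(- \frac{1}{175}\right) + 175\right) + 11079} = \frac{1}{\left(- \frac{1}{350} + 175\right) + 11079} = \frac{1}{\frac{61249}{350} + 11079} = \frac{1}{\frac{3938899}{350}} = \frac{350}{3938899}$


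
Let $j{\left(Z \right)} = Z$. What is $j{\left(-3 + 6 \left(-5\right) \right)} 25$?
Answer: $-825$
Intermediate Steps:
$j{\left(-3 + 6 \left(-5\right) \right)} 25 = \left(-3 + 6 \left(-5\right)\right) 25 = \left(-3 - 30\right) 25 = \left(-33\right) 25 = -825$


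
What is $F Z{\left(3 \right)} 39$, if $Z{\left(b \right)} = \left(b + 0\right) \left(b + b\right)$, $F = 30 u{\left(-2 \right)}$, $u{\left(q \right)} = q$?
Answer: $-42120$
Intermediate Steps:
$F = -60$ ($F = 30 \left(-2\right) = -60$)
$Z{\left(b \right)} = 2 b^{2}$ ($Z{\left(b \right)} = b 2 b = 2 b^{2}$)
$F Z{\left(3 \right)} 39 = - 60 \cdot 2 \cdot 3^{2} \cdot 39 = - 60 \cdot 2 \cdot 9 \cdot 39 = \left(-60\right) 18 \cdot 39 = \left(-1080\right) 39 = -42120$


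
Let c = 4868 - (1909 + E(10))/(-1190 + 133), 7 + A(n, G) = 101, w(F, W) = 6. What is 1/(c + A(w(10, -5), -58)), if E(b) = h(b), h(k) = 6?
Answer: 1057/5246749 ≈ 0.00020146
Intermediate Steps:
A(n, G) = 94 (A(n, G) = -7 + 101 = 94)
E(b) = 6
c = 5147391/1057 (c = 4868 - (1909 + 6)/(-1190 + 133) = 4868 - 1915/(-1057) = 4868 - 1915*(-1)/1057 = 4868 - 1*(-1915/1057) = 4868 + 1915/1057 = 5147391/1057 ≈ 4869.8)
1/(c + A(w(10, -5), -58)) = 1/(5147391/1057 + 94) = 1/(5246749/1057) = 1057/5246749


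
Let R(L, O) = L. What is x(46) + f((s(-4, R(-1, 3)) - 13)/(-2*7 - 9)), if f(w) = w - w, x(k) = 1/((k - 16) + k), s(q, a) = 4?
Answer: 1/76 ≈ 0.013158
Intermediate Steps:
x(k) = 1/(-16 + 2*k) (x(k) = 1/((-16 + k) + k) = 1/(-16 + 2*k))
f(w) = 0
x(46) + f((s(-4, R(-1, 3)) - 13)/(-2*7 - 9)) = 1/(2*(-8 + 46)) + 0 = (1/2)/38 + 0 = (1/2)*(1/38) + 0 = 1/76 + 0 = 1/76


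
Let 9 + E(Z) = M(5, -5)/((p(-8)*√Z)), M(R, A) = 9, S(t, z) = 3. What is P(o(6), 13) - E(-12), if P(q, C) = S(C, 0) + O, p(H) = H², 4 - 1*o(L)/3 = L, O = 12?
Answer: 24 + 3*I*√3/128 ≈ 24.0 + 0.040595*I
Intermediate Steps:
o(L) = 12 - 3*L
P(q, C) = 15 (P(q, C) = 3 + 12 = 15)
E(Z) = -9 + 9/(64*√Z) (E(Z) = -9 + 9/(((-8)²*√Z)) = -9 + 9/((64*√Z)) = -9 + 9*(1/(64*√Z)) = -9 + 9/(64*√Z))
P(o(6), 13) - E(-12) = 15 - (-9 + 9/(64*√(-12))) = 15 - (-9 + 9*(-I*√3/6)/64) = 15 - (-9 - 3*I*√3/128) = 15 + (9 + 3*I*√3/128) = 24 + 3*I*√3/128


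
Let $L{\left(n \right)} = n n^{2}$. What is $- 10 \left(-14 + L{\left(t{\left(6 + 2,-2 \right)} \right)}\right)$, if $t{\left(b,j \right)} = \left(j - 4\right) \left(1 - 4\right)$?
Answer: $-58180$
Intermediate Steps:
$t{\left(b,j \right)} = 12 - 3 j$ ($t{\left(b,j \right)} = \left(-4 + j\right) \left(-3\right) = 12 - 3 j$)
$L{\left(n \right)} = n^{3}$
$- 10 \left(-14 + L{\left(t{\left(6 + 2,-2 \right)} \right)}\right) = - 10 \left(-14 + \left(12 - -6\right)^{3}\right) = - 10 \left(-14 + \left(12 + 6\right)^{3}\right) = - 10 \left(-14 + 18^{3}\right) = - 10 \left(-14 + 5832\right) = \left(-10\right) 5818 = -58180$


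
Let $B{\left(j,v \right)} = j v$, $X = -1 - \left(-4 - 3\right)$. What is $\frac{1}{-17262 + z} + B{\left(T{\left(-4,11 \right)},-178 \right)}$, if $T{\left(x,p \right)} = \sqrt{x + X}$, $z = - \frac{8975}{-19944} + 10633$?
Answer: $- \frac{19944}{132199801} - 178 \sqrt{2} \approx -251.73$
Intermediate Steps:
$X = 6$ ($X = -1 - \left(-4 - 3\right) = -1 - -7 = -1 + 7 = 6$)
$z = \frac{212073527}{19944}$ ($z = \left(-8975\right) \left(- \frac{1}{19944}\right) + 10633 = \frac{8975}{19944} + 10633 = \frac{212073527}{19944} \approx 10633.0$)
$T{\left(x,p \right)} = \sqrt{6 + x}$ ($T{\left(x,p \right)} = \sqrt{x + 6} = \sqrt{6 + x}$)
$\frac{1}{-17262 + z} + B{\left(T{\left(-4,11 \right)},-178 \right)} = \frac{1}{-17262 + \frac{212073527}{19944}} + \sqrt{6 - 4} \left(-178\right) = \frac{1}{- \frac{132199801}{19944}} + \sqrt{2} \left(-178\right) = - \frac{19944}{132199801} - 178 \sqrt{2}$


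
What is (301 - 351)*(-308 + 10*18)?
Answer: 6400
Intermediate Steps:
(301 - 351)*(-308 + 10*18) = -50*(-308 + 180) = -50*(-128) = 6400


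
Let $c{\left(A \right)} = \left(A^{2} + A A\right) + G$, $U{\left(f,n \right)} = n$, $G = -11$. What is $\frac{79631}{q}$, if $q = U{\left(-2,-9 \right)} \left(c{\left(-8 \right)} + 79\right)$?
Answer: $- \frac{79631}{1764} \approx -45.142$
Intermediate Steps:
$c{\left(A \right)} = -11 + 2 A^{2}$ ($c{\left(A \right)} = \left(A^{2} + A A\right) - 11 = \left(A^{2} + A^{2}\right) - 11 = 2 A^{2} - 11 = -11 + 2 A^{2}$)
$q = -1764$ ($q = - 9 \left(\left(-11 + 2 \left(-8\right)^{2}\right) + 79\right) = - 9 \left(\left(-11 + 2 \cdot 64\right) + 79\right) = - 9 \left(\left(-11 + 128\right) + 79\right) = - 9 \left(117 + 79\right) = \left(-9\right) 196 = -1764$)
$\frac{79631}{q} = \frac{79631}{-1764} = 79631 \left(- \frac{1}{1764}\right) = - \frac{79631}{1764}$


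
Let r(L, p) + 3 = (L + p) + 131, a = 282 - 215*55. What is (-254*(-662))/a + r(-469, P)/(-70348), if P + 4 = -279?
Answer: -2955418168/203006741 ≈ -14.558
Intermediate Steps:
a = -11543 (a = 282 - 11825 = -11543)
P = -283 (P = -4 - 279 = -283)
r(L, p) = 128 + L + p (r(L, p) = -3 + ((L + p) + 131) = -3 + (131 + L + p) = 128 + L + p)
(-254*(-662))/a + r(-469, P)/(-70348) = -254*(-662)/(-11543) + (128 - 469 - 283)/(-70348) = 168148*(-1/11543) - 624*(-1/70348) = -168148/11543 + 156/17587 = -2955418168/203006741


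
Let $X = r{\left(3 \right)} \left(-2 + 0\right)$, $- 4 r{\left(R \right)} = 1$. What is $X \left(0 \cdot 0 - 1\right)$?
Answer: $- \frac{1}{2} \approx -0.5$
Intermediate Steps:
$r{\left(R \right)} = - \frac{1}{4}$ ($r{\left(R \right)} = \left(- \frac{1}{4}\right) 1 = - \frac{1}{4}$)
$X = \frac{1}{2}$ ($X = - \frac{-2 + 0}{4} = \left(- \frac{1}{4}\right) \left(-2\right) = \frac{1}{2} \approx 0.5$)
$X \left(0 \cdot 0 - 1\right) = \frac{0 \cdot 0 - 1}{2} = \frac{0 - 1}{2} = \frac{1}{2} \left(-1\right) = - \frac{1}{2}$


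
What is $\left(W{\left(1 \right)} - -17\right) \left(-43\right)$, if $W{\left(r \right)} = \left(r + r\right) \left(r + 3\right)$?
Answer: $-1075$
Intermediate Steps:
$W{\left(r \right)} = 2 r \left(3 + r\right)$
$\left(W{\left(1 \right)} - -17\right) \left(-43\right) = \left(2 \cdot 1 \left(3 + 1\right) - -17\right) \left(-43\right) = \left(2 \cdot 1 \cdot 4 + \left(-6 + 23\right)\right) \left(-43\right) = \left(8 + 17\right) \left(-43\right) = 25 \left(-43\right) = -1075$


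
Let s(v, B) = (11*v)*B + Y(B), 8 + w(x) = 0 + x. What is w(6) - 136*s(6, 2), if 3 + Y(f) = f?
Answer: -17818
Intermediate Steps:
w(x) = -8 + x (w(x) = -8 + (0 + x) = -8 + x)
Y(f) = -3 + f
s(v, B) = -3 + B + 11*B*v (s(v, B) = (11*v)*B + (-3 + B) = 11*B*v + (-3 + B) = -3 + B + 11*B*v)
w(6) - 136*s(6, 2) = (-8 + 6) - 136*(-3 + 2 + 11*2*6) = -2 - 136*(-3 + 2 + 132) = -2 - 136*131 = -2 - 17816 = -17818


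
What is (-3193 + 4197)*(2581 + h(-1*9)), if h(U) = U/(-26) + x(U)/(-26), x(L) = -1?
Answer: 33692232/13 ≈ 2.5917e+6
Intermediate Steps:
h(U) = 1/26 - U/26 (h(U) = U/(-26) - 1/(-26) = U*(-1/26) - 1*(-1/26) = -U/26 + 1/26 = 1/26 - U/26)
(-3193 + 4197)*(2581 + h(-1*9)) = (-3193 + 4197)*(2581 + (1/26 - (-1)*9/26)) = 1004*(2581 + (1/26 - 1/26*(-9))) = 1004*(2581 + (1/26 + 9/26)) = 1004*(2581 + 5/13) = 1004*(33558/13) = 33692232/13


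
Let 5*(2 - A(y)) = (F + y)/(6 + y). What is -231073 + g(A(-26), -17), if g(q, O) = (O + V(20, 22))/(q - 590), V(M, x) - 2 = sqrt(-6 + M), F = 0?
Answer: -6796549399/29413 - 50*sqrt(14)/29413 ≈ -2.3107e+5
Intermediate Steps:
A(y) = 2 - y/(5*(6 + y)) (A(y) = 2 - (0 + y)/(5*(6 + y)) = 2 - y/(5*(6 + y)))
V(M, x) = 2 + sqrt(-6 + M)
g(q, O) = (2 + O + sqrt(14))/(-590 + q) (g(q, O) = (O + (2 + sqrt(-6 + 20)))/(q - 590) = (O + (2 + sqrt(14)))/(-590 + q) = (2 + O + sqrt(14))/(-590 + q))
-231073 + g(A(-26), -17) = -231073 + (2 - 17 + sqrt(14))/(-590 + 3*(20 + 3*(-26))/(5*(6 - 26))) = -231073 + (-15 + sqrt(14))/(-590 + (3/5)*(20 - 78)/(-20)) = -231073 + (-15 + sqrt(14))/(-590 + (3/5)*(-1/20)*(-58)) = -231073 + (-15 + sqrt(14))/(-590 + 87/50) = -231073 + (-15 + sqrt(14))/(-29413/50) = -231073 - 50*(-15 + sqrt(14))/29413 = -231073 + (750/29413 - 50*sqrt(14)/29413) = -6796549399/29413 - 50*sqrt(14)/29413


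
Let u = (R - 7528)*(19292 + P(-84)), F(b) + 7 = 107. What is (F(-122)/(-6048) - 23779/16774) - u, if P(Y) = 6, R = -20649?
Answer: 6895495622242825/12681144 ≈ 5.4376e+8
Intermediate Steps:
F(b) = 100 (F(b) = -7 + 107 = 100)
u = -543759746 (u = (-20649 - 7528)*(19292 + 6) = -28177*19298 = -543759746)
(F(-122)/(-6048) - 23779/16774) - u = (100/(-6048) - 23779/16774) - 1*(-543759746) = (100*(-1/6048) - 23779*1/16774) + 543759746 = (-25/1512 - 23779/16774) + 543759746 = -18186599/12681144 + 543759746 = 6895495622242825/12681144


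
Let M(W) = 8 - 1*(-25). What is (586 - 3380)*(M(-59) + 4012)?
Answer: -11301730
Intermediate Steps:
M(W) = 33 (M(W) = 8 + 25 = 33)
(586 - 3380)*(M(-59) + 4012) = (586 - 3380)*(33 + 4012) = -2794*4045 = -11301730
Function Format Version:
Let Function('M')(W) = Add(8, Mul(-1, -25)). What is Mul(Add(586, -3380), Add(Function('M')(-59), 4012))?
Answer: -11301730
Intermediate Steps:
Function('M')(W) = 33 (Function('M')(W) = Add(8, 25) = 33)
Mul(Add(586, -3380), Add(Function('M')(-59), 4012)) = Mul(Add(586, -3380), Add(33, 4012)) = Mul(-2794, 4045) = -11301730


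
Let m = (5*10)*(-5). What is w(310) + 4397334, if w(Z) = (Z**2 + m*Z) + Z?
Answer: 4416244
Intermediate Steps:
m = -250 (m = 50*(-5) = -250)
w(Z) = Z**2 - 249*Z (w(Z) = (Z**2 - 250*Z) + Z = Z**2 - 249*Z)
w(310) + 4397334 = 310*(-249 + 310) + 4397334 = 310*61 + 4397334 = 18910 + 4397334 = 4416244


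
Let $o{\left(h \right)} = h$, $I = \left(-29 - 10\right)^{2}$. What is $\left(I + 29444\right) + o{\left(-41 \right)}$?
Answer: $30924$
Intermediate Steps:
$I = 1521$ ($I = \left(-39\right)^{2} = 1521$)
$\left(I + 29444\right) + o{\left(-41 \right)} = \left(1521 + 29444\right) - 41 = 30965 - 41 = 30924$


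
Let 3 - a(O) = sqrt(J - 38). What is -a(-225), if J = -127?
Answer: -3 + I*sqrt(165) ≈ -3.0 + 12.845*I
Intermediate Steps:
a(O) = 3 - I*sqrt(165) (a(O) = 3 - sqrt(-127 - 38) = 3 - sqrt(-165) = 3 - I*sqrt(165))
-a(-225) = -(3 - I*sqrt(165)) = -3 + I*sqrt(165)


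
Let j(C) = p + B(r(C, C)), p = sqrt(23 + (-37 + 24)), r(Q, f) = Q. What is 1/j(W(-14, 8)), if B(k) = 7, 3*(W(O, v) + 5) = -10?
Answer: 7/39 - sqrt(10)/39 ≈ 0.098403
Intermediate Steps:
W(O, v) = -25/3 (W(O, v) = -5 + (1/3)*(-10) = -5 - 10/3 = -25/3)
p = sqrt(10) (p = sqrt(23 - 13) = sqrt(10) ≈ 3.1623)
j(C) = 7 + sqrt(10) (j(C) = sqrt(10) + 7 = 7 + sqrt(10))
1/j(W(-14, 8)) = 1/(7 + sqrt(10))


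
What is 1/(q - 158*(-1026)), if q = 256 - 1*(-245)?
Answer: 1/162609 ≈ 6.1497e-6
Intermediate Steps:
q = 501 (q = 256 + 245 = 501)
1/(q - 158*(-1026)) = 1/(501 - 158*(-1026)) = 1/(501 + 162108) = 1/162609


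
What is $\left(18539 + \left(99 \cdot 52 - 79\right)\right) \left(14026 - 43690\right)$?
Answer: $-700307712$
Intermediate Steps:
$\left(18539 + \left(99 \cdot 52 - 79\right)\right) \left(14026 - 43690\right) = \left(18539 + \left(5148 - 79\right)\right) \left(-29664\right) = \left(18539 + 5069\right) \left(-29664\right) = 23608 \left(-29664\right) = -700307712$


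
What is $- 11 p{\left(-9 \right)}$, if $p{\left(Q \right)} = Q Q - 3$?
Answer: $-858$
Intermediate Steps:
$p{\left(Q \right)} = -3 + Q^{2}$ ($p{\left(Q \right)} = Q^{2} - 3 = -3 + Q^{2}$)
$- 11 p{\left(-9 \right)} = - 11 \left(-3 + \left(-9\right)^{2}\right) = - 11 \left(-3 + 81\right) = \left(-11\right) 78 = -858$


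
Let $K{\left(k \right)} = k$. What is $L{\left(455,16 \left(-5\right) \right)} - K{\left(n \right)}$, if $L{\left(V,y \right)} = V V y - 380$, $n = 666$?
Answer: $-16563046$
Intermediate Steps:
$L{\left(V,y \right)} = -380 + y V^{2}$ ($L{\left(V,y \right)} = V^{2} y - 380 = y V^{2} - 380 = -380 + y V^{2}$)
$L{\left(455,16 \left(-5\right) \right)} - K{\left(n \right)} = \left(-380 + 16 \left(-5\right) 455^{2}\right) - 666 = \left(-380 - 16562000\right) - 666 = -16562380 - 666 = -16563046$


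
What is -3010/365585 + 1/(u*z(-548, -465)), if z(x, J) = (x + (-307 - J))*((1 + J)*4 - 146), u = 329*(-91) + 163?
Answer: -1272327295607/154532814596160 ≈ -0.0082334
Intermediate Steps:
u = -29776 (u = -29939 + 163 = -29776)
z(x, J) = (-142 + 4*J)*(-307 + x - J) (z(x, J) = (-307 + x - J)*((4 + 4*J) - 146) = (-307 + x - J)*(-142 + 4*J) = (-142 + 4*J)*(-307 + x - J))
-3010/365585 + 1/(u*z(-548, -465)) = -3010/365585 + 1/((-29776)*(43594 - 1086*(-465) - 142*(-548) - 4*(-465)**2 + 4*(-465)*(-548))) = -3010*1/365585 - 1/(29776*(43594 + 504990 + 77816 - 4*216225 + 1019280)) = -602/73117 - 1/(29776*(43594 + 504990 + 77816 - 864900 + 1019280)) = -602/73117 - 1/29776/780780 = -602/73117 - 1/29776*1/780780 = -602/73117 - 1/23248505280 = -1272327295607/154532814596160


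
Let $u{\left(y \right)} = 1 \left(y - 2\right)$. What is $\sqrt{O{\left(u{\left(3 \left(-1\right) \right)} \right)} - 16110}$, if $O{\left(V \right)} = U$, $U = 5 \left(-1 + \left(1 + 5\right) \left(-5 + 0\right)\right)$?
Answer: $i \sqrt{16265} \approx 127.53 i$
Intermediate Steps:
$u{\left(y \right)} = -2 + y$ ($u{\left(y \right)} = 1 \left(-2 + y\right) = -2 + y$)
$U = -155$ ($U = 5 \left(-1 + 6 \left(-5\right)\right) = 5 \left(-1 - 30\right) = 5 \left(-31\right) = -155$)
$O{\left(V \right)} = -155$
$\sqrt{O{\left(u{\left(3 \left(-1\right) \right)} \right)} - 16110} = \sqrt{-155 - 16110} = \sqrt{-16265} = i \sqrt{16265}$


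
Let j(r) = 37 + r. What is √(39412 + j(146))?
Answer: √39595 ≈ 198.98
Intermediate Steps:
√(39412 + j(146)) = √(39412 + (37 + 146)) = √(39412 + 183) = √39595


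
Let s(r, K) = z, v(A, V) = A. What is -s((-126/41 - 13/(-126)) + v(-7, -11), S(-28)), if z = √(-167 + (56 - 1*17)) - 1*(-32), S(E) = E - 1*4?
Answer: -32 - 8*I*√2 ≈ -32.0 - 11.314*I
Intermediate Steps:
S(E) = -4 + E (S(E) = E - 4 = -4 + E)
z = 32 + 8*I*√2 (z = √(-167 + (56 - 17)) + 32 = √(-167 + 39) + 32 = √(-128) + 32 = 8*I*√2 + 32 = 32 + 8*I*√2 ≈ 32.0 + 11.314*I)
s(r, K) = 32 + 8*I*√2
-s((-126/41 - 13/(-126)) + v(-7, -11), S(-28)) = -(32 + 8*I*√2) = -32 - 8*I*√2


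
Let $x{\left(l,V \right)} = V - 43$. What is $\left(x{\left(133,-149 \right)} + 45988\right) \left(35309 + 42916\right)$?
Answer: $3582392100$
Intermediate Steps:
$x{\left(l,V \right)} = -43 + V$ ($x{\left(l,V \right)} = V - 43 = -43 + V$)
$\left(x{\left(133,-149 \right)} + 45988\right) \left(35309 + 42916\right) = \left(\left(-43 - 149\right) + 45988\right) \left(35309 + 42916\right) = \left(-192 + 45988\right) 78225 = 45796 \cdot 78225 = 3582392100$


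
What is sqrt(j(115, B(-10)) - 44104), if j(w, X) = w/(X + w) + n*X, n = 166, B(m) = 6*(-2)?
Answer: I*sqrt(489020619)/103 ≈ 214.7*I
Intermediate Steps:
B(m) = -12
j(w, X) = 166*X + w/(X + w) (j(w, X) = w/(X + w) + 166*X = 166*X + w/(X + w))
sqrt(j(115, B(-10)) - 44104) = sqrt((115 + 166*(-12)**2 + 166*(-12)*115)/(-12 + 115) - 44104) = sqrt((115 + 166*144 - 229080)/103 - 44104) = sqrt((115 + 23904 - 229080)/103 - 44104) = sqrt((1/103)*(-205061) - 44104) = sqrt(-205061/103 - 44104) = sqrt(-4747773/103) = I*sqrt(489020619)/103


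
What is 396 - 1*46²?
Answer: -1720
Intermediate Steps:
396 - 1*46² = 396 - 1*2116 = 396 - 2116 = -1720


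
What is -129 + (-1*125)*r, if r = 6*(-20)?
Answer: 14871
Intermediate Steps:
r = -120
-129 + (-1*125)*r = -129 - 1*125*(-120) = -129 - 125*(-120) = -129 + 15000 = 14871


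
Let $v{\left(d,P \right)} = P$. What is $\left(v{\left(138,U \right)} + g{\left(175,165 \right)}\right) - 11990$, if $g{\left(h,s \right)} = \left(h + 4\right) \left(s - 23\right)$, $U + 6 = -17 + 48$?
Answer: $13453$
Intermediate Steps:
$U = 25$ ($U = -6 + \left(-17 + 48\right) = -6 + 31 = 25$)
$g{\left(h,s \right)} = \left(-23 + s\right) \left(4 + h\right)$ ($g{\left(h,s \right)} = \left(4 + h\right) \left(-23 + s\right) = \left(-23 + s\right) \left(4 + h\right)$)
$\left(v{\left(138,U \right)} + g{\left(175,165 \right)}\right) - 11990 = \left(25 + \left(-92 - 4025 + 4 \cdot 165 + 175 \cdot 165\right)\right) - 11990 = \left(25 + \left(-92 - 4025 + 660 + 28875\right)\right) - 11990 = \left(25 + 25418\right) - 11990 = 25443 - 11990 = 13453$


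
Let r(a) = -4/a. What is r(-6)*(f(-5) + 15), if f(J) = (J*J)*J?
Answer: -220/3 ≈ -73.333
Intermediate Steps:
f(J) = J³ (f(J) = J²*J = J³)
r(-6)*(f(-5) + 15) = (-4/(-6))*((-5)³ + 15) = (-4*(-⅙))*(-125 + 15) = (⅔)*(-110) = -220/3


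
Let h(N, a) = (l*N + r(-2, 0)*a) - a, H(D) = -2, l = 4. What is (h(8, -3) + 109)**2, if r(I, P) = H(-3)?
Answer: 22500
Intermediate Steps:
r(I, P) = -2
h(N, a) = -3*a + 4*N (h(N, a) = (4*N - 2*a) - a = (-2*a + 4*N) - a = -3*a + 4*N)
(h(8, -3) + 109)**2 = ((-3*(-3) + 4*8) + 109)**2 = ((9 + 32) + 109)**2 = (41 + 109)**2 = 150**2 = 22500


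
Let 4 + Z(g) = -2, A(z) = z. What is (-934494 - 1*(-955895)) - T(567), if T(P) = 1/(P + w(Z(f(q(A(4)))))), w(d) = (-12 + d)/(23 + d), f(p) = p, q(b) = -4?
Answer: 205899004/9621 ≈ 21401.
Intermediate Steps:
Z(g) = -6 (Z(g) = -4 - 2 = -6)
w(d) = (-12 + d)/(23 + d)
T(P) = 1/(-18/17 + P) (T(P) = 1/(P + (-12 - 6)/(23 - 6)) = 1/(P - 18/17) = 1/(-18/17 + P))
(-934494 - 1*(-955895)) - T(567) = (-934494 - 1*(-955895)) - 17/(-18 + 17*567) = (-934494 + 955895) - 17/(-18 + 9639) = 21401 - 17/9621 = 205899004/9621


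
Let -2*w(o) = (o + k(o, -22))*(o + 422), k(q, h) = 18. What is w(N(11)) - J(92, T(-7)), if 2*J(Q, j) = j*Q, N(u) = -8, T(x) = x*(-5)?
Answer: -3680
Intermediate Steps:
T(x) = -5*x
J(Q, j) = Q*j/2 (J(Q, j) = (j*Q)/2 = (Q*j)/2 = Q*j/2)
w(o) = -(18 + o)*(422 + o)/2 (w(o) = -(o + 18)*(o + 422)/2 = -(18 + o)*(422 + o)/2)
w(N(11)) - J(92, T(-7)) = (-3798 - 220*(-8) - 1/2*(-8)**2) - 92*(-5*(-7))/2 = (-3798 + 1760 - 1/2*64) - 92*35/2 = (-3798 + 1760 - 32) - 1*1610 = -2070 - 1610 = -3680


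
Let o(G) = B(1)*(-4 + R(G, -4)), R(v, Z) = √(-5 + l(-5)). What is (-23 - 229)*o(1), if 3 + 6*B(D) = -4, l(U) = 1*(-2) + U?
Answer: -1176 + 588*I*√3 ≈ -1176.0 + 1018.4*I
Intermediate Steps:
l(U) = -2 + U
B(D) = -7/6 (B(D) = -½ + (⅙)*(-4) = -½ - ⅔ = -7/6)
R(v, Z) = 2*I*√3 (R(v, Z) = √(-5 + (-2 - 5)) = √(-5 - 7) = √(-12) = 2*I*√3)
o(G) = 14/3 - 7*I*√3/3 (o(G) = -7*(-4 + 2*I*√3)/6 = 14/3 - 7*I*√3/3)
(-23 - 229)*o(1) = (-23 - 229)*(14/3 - 7*I*√3/3) = -252*(14/3 - 7*I*√3/3) = -1176 + 588*I*√3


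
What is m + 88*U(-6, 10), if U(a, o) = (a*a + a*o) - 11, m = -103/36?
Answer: -110983/36 ≈ -3082.9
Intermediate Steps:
m = -103/36 (m = -103*1/36 = -103/36 ≈ -2.8611)
U(a, o) = -11 + a² + a*o (U(a, o) = (a² + a*o) - 11 = -11 + a² + a*o)
m + 88*U(-6, 10) = -103/36 + 88*(-11 + (-6)² - 6*10) = -103/36 + 88*(-11 + 36 - 60) = -103/36 + 88*(-35) = -103/36 - 3080 = -110983/36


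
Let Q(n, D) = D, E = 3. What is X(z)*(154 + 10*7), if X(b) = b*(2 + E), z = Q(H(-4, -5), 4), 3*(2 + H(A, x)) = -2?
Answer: 4480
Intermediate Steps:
H(A, x) = -8/3 (H(A, x) = -2 + (⅓)*(-2) = -2 - ⅔ = -8/3)
z = 4
X(b) = 5*b (X(b) = b*(2 + 3) = b*5 = 5*b)
X(z)*(154 + 10*7) = (5*4)*(154 + 10*7) = 20*(154 + 70) = 20*224 = 4480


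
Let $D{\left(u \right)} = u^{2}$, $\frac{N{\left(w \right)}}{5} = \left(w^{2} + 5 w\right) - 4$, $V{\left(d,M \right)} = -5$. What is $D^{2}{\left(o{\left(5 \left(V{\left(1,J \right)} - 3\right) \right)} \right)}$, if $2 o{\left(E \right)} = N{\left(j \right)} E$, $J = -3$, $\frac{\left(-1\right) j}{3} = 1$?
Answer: $1000000000000$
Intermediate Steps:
$j = -3$ ($j = \left(-3\right) 1 = -3$)
$N{\left(w \right)} = -20 + 5 w^{2} + 25 w$ ($N{\left(w \right)} = 5 \left(\left(w^{2} + 5 w\right) - 4\right) = 5 \left(-4 + w^{2} + 5 w\right) = -20 + 5 w^{2} + 25 w$)
$o{\left(E \right)} = - 25 E$ ($o{\left(E \right)} = \frac{\left(-20 + 5 \left(-3\right)^{2} + 25 \left(-3\right)\right) E}{2} = \frac{\left(-20 + 5 \cdot 9 - 75\right) E}{2} = \frac{\left(-20 + 45 - 75\right) E}{2} = \frac{\left(-50\right) E}{2} = - 25 E$)
$D^{2}{\left(o{\left(5 \left(V{\left(1,J \right)} - 3\right) \right)} \right)} = \left(\left(- 25 \cdot 5 \left(-5 - 3\right)\right)^{2}\right)^{2} = \left(\left(- 25 \cdot 5 \left(-8\right)\right)^{2}\right)^{2} = \left(\left(\left(-25\right) \left(-40\right)\right)^{2}\right)^{2} = \left(1000^{2}\right)^{2} = 1000000^{2} = 1000000000000$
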